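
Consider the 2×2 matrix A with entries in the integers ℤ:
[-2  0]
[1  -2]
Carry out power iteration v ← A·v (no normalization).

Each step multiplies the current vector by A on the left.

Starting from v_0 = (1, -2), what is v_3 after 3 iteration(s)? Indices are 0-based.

v_0 = (1, -2).
v_1 = A·v_0 = (-2, 5).
v_2 = A·v_1 = (4, -12).
v_3 = A·v_2 = (-8, 28).

v_3 = (-8, 28)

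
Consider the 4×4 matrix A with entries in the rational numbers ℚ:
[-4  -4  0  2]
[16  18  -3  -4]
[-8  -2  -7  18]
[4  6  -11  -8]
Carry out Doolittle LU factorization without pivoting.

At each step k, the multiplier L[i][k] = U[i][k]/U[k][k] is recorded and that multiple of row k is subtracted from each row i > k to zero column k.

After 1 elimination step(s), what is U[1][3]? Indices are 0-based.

Step 1: pivot at (0,0) is -4.
  row1 ← row1 − (-4)·row0  ⇒  L[1][0]=-4, U row1=(0, 2, -3, 4)
  row2 ← row2 − (2)·row0  ⇒  L[2][0]=2, U row2=(0, 6, -7, 14)
  row3 ← row3 − (-1)·row0  ⇒  L[3][0]=-1, U row3=(0, 2, -11, -6)

U[1][3] = 4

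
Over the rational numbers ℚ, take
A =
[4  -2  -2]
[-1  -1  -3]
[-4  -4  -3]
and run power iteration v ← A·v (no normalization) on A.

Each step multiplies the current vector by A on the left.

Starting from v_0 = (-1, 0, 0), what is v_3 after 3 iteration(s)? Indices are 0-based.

v_3 = (-86, 35, 140)

v_0 = (-1, 0, 0).
v_1 = A·v_0 = (-4, 1, 4).
v_2 = A·v_1 = (-26, -9, 0).
v_3 = A·v_2 = (-86, 35, 140).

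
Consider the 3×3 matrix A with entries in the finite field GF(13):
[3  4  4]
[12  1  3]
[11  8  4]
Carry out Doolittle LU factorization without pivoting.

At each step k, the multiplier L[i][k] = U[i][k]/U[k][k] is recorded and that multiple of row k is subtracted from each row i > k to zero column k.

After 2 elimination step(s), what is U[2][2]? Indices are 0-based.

Step 1: pivot at (0,0) is 3.
  row1 ← row1 − (4)·row0  ⇒  L[1][0]=4, U row1=(0, 11, 0)
  row2 ← row2 − (8)·row0  ⇒  L[2][0]=8, U row2=(0, 2, 11)
Step 2: pivot at (1,1) is 11.
  row2 ← row2 − (12)·row1  ⇒  L[2][1]=12, U row2=(0, 0, 11)

U[2][2] = 11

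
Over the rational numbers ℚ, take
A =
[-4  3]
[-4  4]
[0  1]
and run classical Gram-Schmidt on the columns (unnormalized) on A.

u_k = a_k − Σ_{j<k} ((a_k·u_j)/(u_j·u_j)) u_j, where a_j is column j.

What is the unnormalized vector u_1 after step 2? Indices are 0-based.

Step 1: u_0 = a_0 = (-4, -4, 0).
Step 2: u_1 = a_1 − (-7/8)·u_0 = (-1/2, 1/2, 1).

u_1 = (-1/2, 1/2, 1)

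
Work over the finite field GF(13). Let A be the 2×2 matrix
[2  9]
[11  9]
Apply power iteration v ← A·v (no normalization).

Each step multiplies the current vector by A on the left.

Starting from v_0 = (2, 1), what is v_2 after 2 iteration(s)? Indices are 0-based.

v_0 = (2, 1).
v_1 = A·v_0 = (0, 5).
v_2 = A·v_1 = (6, 6).

v_2 = (6, 6)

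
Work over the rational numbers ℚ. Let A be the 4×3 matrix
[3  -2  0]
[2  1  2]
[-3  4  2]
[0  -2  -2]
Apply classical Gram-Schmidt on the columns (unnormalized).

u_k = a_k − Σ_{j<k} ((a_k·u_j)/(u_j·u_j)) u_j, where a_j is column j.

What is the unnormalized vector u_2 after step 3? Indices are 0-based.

Step 1: u_0 = a_0 = (3, 2, -3, 0).
Step 2: u_1 = a_1 − (-8/11)·u_0 = (2/11, 27/11, 20/11, -2).
Step 3: u_2 = a_2 − (-1/11)·u_0 − (46/49)·u_1 = (5/49, -6/49, 1/49, -6/49).

u_2 = (5/49, -6/49, 1/49, -6/49)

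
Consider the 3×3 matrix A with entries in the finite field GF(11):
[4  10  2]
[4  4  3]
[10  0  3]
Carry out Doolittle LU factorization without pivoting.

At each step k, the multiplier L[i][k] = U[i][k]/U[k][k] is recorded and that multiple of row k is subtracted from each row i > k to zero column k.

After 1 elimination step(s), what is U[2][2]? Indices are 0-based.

U[2][2] = 9

k=0: U[0][0]=4
  eliminate (1,0): mult=1, new row 1: (0, 5, 1); set L[1][0]=1
  eliminate (2,0): mult=8, new row 2: (0, 8, 9); set L[2][0]=8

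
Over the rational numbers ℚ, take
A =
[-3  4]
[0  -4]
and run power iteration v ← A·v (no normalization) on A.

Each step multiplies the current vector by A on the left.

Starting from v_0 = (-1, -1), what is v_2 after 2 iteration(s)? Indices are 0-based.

v_2 = (19, -16)

v_0 = (-1, -1).
v_1 = A·v_0 = (-1, 4).
v_2 = A·v_1 = (19, -16).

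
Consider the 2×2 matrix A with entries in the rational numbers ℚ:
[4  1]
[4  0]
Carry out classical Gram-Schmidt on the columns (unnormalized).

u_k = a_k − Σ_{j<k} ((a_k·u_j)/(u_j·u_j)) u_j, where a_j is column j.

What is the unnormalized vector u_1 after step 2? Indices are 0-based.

u_1 = (1/2, -1/2)

Step 1: u_0 = a_0 = (4, 4).
Step 2: u_1 = a_1 − (1/8)·u_0 = (1/2, -1/2).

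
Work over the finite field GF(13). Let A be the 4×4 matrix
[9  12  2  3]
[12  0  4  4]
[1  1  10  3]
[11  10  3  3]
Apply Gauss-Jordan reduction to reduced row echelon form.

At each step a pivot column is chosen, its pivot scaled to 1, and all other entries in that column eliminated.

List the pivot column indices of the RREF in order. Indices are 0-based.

pivot columns: 0, 1, 2, 3

step 1: normalize row 0 (÷9) = (1, 10, 6, 9)
  row 1: subtract 12×row0 = (0, 10, 10, 0)
  row 2: subtract 1×row0 = (0, 4, 4, 7)
  row 3: subtract 11×row0 = (0, 4, 2, 8)
step 2: normalize row 1 (÷10) = (0, 1, 1, 0)
  row 0: subtract 10×row1 = (1, 0, 9, 9)
  row 2: subtract 4×row1 = (0, 0, 0, 7)
  row 3: subtract 4×row1 = (0, 0, 11, 8)
step 3: exchange rows 2,3
step 3: normalize row 2 (÷11) = (0, 0, 1, 9)
  row 0: subtract 9×row2 = (1, 0, 0, 6)
  row 1: subtract 1×row2 = (0, 1, 0, 4)
step 4: normalize row 3 (÷7) = (0, 0, 0, 1)
  row 0: subtract 6×row3 = (1, 0, 0, 0)
  row 1: subtract 4×row3 = (0, 1, 0, 0)
  row 2: subtract 9×row3 = (0, 0, 1, 0)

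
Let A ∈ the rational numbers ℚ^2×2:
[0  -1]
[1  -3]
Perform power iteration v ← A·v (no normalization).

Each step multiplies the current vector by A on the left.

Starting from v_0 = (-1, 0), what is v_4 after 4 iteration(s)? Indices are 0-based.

v_4 = (8, 21)

v_0 = (-1, 0).
v_1 = A·v_0 = (0, -1).
v_2 = A·v_1 = (1, 3).
v_3 = A·v_2 = (-3, -8).
v_4 = A·v_3 = (8, 21).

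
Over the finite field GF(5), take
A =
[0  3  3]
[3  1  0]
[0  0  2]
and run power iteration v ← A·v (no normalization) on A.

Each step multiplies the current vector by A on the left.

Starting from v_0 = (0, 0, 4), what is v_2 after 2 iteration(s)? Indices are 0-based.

v_2 = (4, 1, 1)

v_0 = (0, 0, 4).
v_1 = A·v_0 = (2, 0, 3).
v_2 = A·v_1 = (4, 1, 1).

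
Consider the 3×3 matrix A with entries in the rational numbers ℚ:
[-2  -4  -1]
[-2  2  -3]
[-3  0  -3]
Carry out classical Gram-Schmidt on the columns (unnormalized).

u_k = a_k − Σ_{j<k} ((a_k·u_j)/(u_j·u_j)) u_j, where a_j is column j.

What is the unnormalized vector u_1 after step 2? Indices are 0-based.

u_1 = (-60/17, 42/17, 12/17)

Step 1: u_0 = a_0 = (-2, -2, -3).
Step 2: u_1 = a_1 − (4/17)·u_0 = (-60/17, 42/17, 12/17).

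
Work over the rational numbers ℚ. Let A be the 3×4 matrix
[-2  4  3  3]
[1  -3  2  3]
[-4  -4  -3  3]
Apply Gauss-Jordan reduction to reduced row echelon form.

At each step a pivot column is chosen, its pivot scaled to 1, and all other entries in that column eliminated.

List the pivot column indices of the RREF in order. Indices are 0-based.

pivot columns: 0, 1, 2

[1] R0 /= -2  ⇒  (1, -2, -3/2, -3/2)
     R1 -= 1·R0  ⇒  (0, -1, 7/2, 9/2)
     R2 -= -4·R0  ⇒  (0, -12, -9, -3)
[2] R1 /= -1  ⇒  (0, 1, -7/2, -9/2)
     R0 -= -2·R1  ⇒  (1, 0, -17/2, -21/2)
     R2 -= -12·R1  ⇒  (0, 0, -51, -57)
[3] R2 /= -51  ⇒  (0, 0, 1, 19/17)
     R0 -= -17/2·R2  ⇒  (1, 0, 0, -1)
     R1 -= -7/2·R2  ⇒  (0, 1, 0, -10/17)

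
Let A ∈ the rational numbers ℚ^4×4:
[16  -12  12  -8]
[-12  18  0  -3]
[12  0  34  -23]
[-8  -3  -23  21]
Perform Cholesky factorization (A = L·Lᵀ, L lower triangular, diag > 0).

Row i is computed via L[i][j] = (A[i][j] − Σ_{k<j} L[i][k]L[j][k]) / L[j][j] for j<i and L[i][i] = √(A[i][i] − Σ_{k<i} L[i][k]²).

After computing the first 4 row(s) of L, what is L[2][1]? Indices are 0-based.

L[2][1] = 3

Step 1: L[0][0] = √(16) = 4.
  L[1][0] = (-12) / L[0][0] = -3.
Step 2: L[1][1] = √(9) = 3.
  L[2][0] = (12) / L[0][0] = 3.
  L[2][1] = (9) / L[1][1] = 3.
Step 3: L[2][2] = √(16) = 4.
  L[3][0] = (-8) / L[0][0] = -2.
  L[3][1] = (-9) / L[1][1] = -3.
  L[3][2] = (-8) / L[2][2] = -2.
Step 4: L[3][3] = √(4) = 2.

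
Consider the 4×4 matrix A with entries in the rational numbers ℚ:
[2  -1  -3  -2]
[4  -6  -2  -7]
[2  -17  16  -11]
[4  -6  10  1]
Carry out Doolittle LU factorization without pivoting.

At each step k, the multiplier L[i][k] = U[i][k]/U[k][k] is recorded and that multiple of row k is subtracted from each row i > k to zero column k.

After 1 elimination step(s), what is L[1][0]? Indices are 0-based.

k=0: U[0][0]=2
  eliminate (1,0): mult=2, new row 1: (0, -4, 4, -3); set L[1][0]=2
  eliminate (2,0): mult=1, new row 2: (0, -16, 19, -9); set L[2][0]=1
  eliminate (3,0): mult=2, new row 3: (0, -4, 16, 5); set L[3][0]=2

L[1][0] = 2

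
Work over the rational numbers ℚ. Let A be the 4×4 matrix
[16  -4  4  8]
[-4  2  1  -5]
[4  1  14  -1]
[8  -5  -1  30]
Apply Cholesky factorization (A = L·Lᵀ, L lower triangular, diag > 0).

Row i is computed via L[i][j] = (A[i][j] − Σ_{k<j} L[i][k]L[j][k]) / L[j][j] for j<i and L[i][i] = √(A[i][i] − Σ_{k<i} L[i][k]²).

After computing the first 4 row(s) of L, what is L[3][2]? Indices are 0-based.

L[3][2] = 1

Step 1: L[0][0] = √(16) = 4.
  L[1][0] = (-4) / L[0][0] = -1.
Step 2: L[1][1] = √(1) = 1.
  L[2][0] = (4) / L[0][0] = 1.
  L[2][1] = (2) / L[1][1] = 2.
Step 3: L[2][2] = √(9) = 3.
  L[3][0] = (8) / L[0][0] = 2.
  L[3][1] = (-3) / L[1][1] = -3.
  L[3][2] = (3) / L[2][2] = 1.
Step 4: L[3][3] = √(16) = 4.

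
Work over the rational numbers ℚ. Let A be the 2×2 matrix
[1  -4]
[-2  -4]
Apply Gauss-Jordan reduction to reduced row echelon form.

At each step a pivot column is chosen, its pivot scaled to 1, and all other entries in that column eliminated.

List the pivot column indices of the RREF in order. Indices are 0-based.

pivot columns: 0, 1

step 1: normalize row 0 (÷1) = (1, -4)
  row 1: subtract -2×row0 = (0, -12)
step 2: normalize row 1 (÷-12) = (0, 1)
  row 0: subtract -4×row1 = (1, 0)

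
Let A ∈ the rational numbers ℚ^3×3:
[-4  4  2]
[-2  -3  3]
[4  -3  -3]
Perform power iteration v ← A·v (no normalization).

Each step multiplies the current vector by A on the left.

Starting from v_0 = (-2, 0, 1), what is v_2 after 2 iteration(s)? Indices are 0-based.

v_2 = (-34, -74, 52)

v_0 = (-2, 0, 1).
v_1 = A·v_0 = (10, 7, -11).
v_2 = A·v_1 = (-34, -74, 52).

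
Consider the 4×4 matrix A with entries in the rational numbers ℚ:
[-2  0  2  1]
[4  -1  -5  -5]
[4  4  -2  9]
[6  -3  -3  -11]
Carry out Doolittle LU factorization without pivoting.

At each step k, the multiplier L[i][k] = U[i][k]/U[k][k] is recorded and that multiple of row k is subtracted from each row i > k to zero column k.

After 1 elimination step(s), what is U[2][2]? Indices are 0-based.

U[2][2] = 2

[col 0] pivot -2
  R1 -= -2*R0 → (0, -1, -1, -3)  (L[1][0] := -2)
  R2 -= -2*R0 → (0, 4, 2, 11)  (L[2][0] := -2)
  R3 -= -3*R0 → (0, -3, 3, -8)  (L[3][0] := -3)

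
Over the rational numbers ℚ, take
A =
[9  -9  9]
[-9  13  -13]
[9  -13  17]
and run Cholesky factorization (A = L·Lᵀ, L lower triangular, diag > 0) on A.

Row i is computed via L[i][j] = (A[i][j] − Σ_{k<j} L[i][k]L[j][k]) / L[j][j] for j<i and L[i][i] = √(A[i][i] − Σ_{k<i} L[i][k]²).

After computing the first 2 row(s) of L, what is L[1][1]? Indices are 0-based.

Step 1: L[0][0] = √(9) = 3.
  L[1][0] = (-9) / L[0][0] = -3.
Step 2: L[1][1] = √(4) = 2.

L[1][1] = 2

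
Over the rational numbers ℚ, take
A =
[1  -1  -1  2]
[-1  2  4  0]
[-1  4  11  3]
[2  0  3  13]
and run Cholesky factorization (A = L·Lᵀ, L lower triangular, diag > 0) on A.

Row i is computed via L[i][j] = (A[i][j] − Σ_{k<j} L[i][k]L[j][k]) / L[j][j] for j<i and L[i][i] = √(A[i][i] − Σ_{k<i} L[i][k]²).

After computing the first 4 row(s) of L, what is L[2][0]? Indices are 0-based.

L[2][0] = -1

Step 1: L[0][0] = √(1) = 1.
  L[1][0] = (-1) / L[0][0] = -1.
Step 2: L[1][1] = √(1) = 1.
  L[2][0] = (-1) / L[0][0] = -1.
  L[2][1] = (3) / L[1][1] = 3.
Step 3: L[2][2] = √(1) = 1.
  L[3][0] = (2) / L[0][0] = 2.
  L[3][1] = (2) / L[1][1] = 2.
  L[3][2] = (-1) / L[2][2] = -1.
Step 4: L[3][3] = √(4) = 2.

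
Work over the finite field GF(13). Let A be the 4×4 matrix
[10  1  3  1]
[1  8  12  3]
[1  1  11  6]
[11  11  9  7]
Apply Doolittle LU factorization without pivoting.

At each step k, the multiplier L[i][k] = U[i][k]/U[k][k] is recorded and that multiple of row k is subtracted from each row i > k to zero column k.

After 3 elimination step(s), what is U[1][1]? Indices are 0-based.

U[1][1] = 4

Step 1: pivot at (0,0) is 10.
  row1 ← row1 − (4)·row0  ⇒  L[1][0]=4, U row1=(0, 4, 0, 12)
  row2 ← row2 − (4)·row0  ⇒  L[2][0]=4, U row2=(0, 10, 12, 2)
  row3 ← row3 − (5)·row0  ⇒  L[3][0]=5, U row3=(0, 6, 7, 2)
Step 2: pivot at (1,1) is 4.
  row2 ← row2 − (9)·row1  ⇒  L[2][1]=9, U row2=(0, 0, 12, 11)
  row3 ← row3 − (8)·row1  ⇒  L[3][1]=8, U row3=(0, 0, 7, 10)
Step 3: pivot at (2,2) is 12.
  row3 ← row3 − (6)·row2  ⇒  L[3][2]=6, U row3=(0, 0, 0, 9)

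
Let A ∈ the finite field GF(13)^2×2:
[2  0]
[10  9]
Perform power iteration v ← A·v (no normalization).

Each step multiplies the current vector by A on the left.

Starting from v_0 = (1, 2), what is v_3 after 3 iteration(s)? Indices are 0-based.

v_0 = (1, 2).
v_1 = A·v_0 = (2, 2).
v_2 = A·v_1 = (4, 12).
v_3 = A·v_2 = (8, 5).

v_3 = (8, 5)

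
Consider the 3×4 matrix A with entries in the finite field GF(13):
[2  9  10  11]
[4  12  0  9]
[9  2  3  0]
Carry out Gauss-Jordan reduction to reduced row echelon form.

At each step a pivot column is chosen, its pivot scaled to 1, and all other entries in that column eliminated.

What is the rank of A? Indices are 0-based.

rank = 3

step 1: normalize row 0 (÷2) = (1, 11, 5, 12)
  row 1: subtract 4×row0 = (0, 7, 6, 0)
  row 2: subtract 9×row0 = (0, 7, 10, 9)
step 2: normalize row 1 (÷7) = (0, 1, 12, 0)
  row 0: subtract 11×row1 = (1, 0, 3, 12)
  row 2: subtract 7×row1 = (0, 0, 4, 9)
step 3: normalize row 2 (÷4) = (0, 0, 1, 12)
  row 0: subtract 3×row2 = (1, 0, 0, 2)
  row 1: subtract 12×row2 = (0, 1, 0, 12)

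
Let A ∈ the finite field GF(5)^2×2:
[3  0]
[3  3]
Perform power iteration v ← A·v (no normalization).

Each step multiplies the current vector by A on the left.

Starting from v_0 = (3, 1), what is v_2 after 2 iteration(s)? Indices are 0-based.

v_0 = (3, 1).
v_1 = A·v_0 = (4, 2).
v_2 = A·v_1 = (2, 3).

v_2 = (2, 3)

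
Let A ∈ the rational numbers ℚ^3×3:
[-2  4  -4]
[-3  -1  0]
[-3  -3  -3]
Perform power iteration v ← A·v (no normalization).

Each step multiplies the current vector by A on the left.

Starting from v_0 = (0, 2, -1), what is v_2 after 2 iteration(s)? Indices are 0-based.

v_0 = (0, 2, -1).
v_1 = A·v_0 = (12, -2, -3).
v_2 = A·v_1 = (-20, -34, -21).

v_2 = (-20, -34, -21)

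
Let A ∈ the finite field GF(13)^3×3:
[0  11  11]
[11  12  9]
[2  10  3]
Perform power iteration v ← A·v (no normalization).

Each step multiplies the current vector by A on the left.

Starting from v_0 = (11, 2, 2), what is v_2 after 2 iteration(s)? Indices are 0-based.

v_2 = (7, 12, 3)

v_0 = (11, 2, 2).
v_1 = A·v_0 = (5, 7, 9).
v_2 = A·v_1 = (7, 12, 3).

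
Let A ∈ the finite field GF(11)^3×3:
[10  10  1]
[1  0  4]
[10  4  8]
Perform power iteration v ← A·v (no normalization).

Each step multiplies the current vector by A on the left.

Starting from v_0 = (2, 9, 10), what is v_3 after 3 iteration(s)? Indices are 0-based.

v_3 = (3, 8, 0)

v_0 = (2, 9, 10).
v_1 = A·v_0 = (10, 9, 4).
v_2 = A·v_1 = (7, 4, 3).
v_3 = A·v_2 = (3, 8, 0).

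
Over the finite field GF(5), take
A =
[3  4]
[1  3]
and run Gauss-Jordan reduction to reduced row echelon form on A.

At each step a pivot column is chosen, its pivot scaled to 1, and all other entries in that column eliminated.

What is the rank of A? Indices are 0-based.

step 1: normalize row 0 (÷3) = (1, 3)
  row 1: subtract 1×row0 = (0, 0)
skip col 1 (zero from row 1)

rank = 1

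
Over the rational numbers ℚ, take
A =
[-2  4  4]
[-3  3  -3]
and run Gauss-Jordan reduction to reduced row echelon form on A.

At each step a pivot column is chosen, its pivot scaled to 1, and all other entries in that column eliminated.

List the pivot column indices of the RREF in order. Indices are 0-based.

step 1: normalize row 0 (÷-2) = (1, -2, -2)
  row 1: subtract -3×row0 = (0, -3, -9)
step 2: normalize row 1 (÷-3) = (0, 1, 3)
  row 0: subtract -2×row1 = (1, 0, 4)

pivot columns: 0, 1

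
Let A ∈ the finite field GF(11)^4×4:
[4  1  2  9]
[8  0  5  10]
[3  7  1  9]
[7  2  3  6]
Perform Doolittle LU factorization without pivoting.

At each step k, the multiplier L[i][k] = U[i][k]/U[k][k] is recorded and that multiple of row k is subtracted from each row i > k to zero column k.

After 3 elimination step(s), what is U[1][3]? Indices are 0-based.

U[1][3] = 3

k=0: U[0][0]=4
  eliminate (1,0): mult=2, new row 1: (0, 9, 1, 3); set L[1][0]=2
  eliminate (2,0): mult=9, new row 2: (0, 9, 5, 5); set L[2][0]=9
  eliminate (3,0): mult=10, new row 3: (0, 3, 5, 4); set L[3][0]=10
k=1: U[1][1]=9
  eliminate (2,1): mult=1, new row 2: (0, 0, 4, 2); set L[2][1]=1
  eliminate (3,1): mult=4, new row 3: (0, 0, 1, 3); set L[3][1]=4
k=2: U[2][2]=4
  eliminate (3,2): mult=3, new row 3: (0, 0, 0, 8); set L[3][2]=3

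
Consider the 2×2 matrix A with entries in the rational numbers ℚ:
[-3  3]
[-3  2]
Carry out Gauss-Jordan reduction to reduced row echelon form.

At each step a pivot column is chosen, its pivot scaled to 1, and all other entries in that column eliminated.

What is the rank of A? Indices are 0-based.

[1] R0 /= -3  ⇒  (1, -1)
     R1 -= -3·R0  ⇒  (0, -1)
[2] R1 /= -1  ⇒  (0, 1)
     R0 -= -1·R1  ⇒  (1, 0)

rank = 2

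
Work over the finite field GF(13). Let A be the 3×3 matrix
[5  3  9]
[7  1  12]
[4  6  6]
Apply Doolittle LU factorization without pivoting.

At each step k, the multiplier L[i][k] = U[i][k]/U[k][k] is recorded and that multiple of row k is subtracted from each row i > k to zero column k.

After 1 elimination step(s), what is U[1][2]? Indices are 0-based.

[col 0] pivot 5
  R1 -= 4*R0 → (0, 2, 2)  (L[1][0] := 4)
  R2 -= 6*R0 → (0, 1, 4)  (L[2][0] := 6)

U[1][2] = 2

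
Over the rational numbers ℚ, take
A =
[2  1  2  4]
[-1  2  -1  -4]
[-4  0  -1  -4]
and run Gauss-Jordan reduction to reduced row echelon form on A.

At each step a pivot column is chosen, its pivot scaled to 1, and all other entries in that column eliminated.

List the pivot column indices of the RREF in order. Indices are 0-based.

pivot columns: 0, 1, 2

pivot(0,0)=2: scale R0 → (1, 1/2, 1, 2)
  clear (1,0): R1 −= (-1)R0 → (0, 5/2, 0, -2)
  clear (2,0): R2 −= (-4)R0 → (0, 2, 3, 4)
pivot(1,1)=5/2: scale R1 → (0, 1, 0, -4/5)
  clear (0,1): R0 −= (1/2)R1 → (1, 0, 1, 12/5)
  clear (2,1): R2 −= (2)R1 → (0, 0, 3, 28/5)
pivot(2,2)=3: scale R2 → (0, 0, 1, 28/15)
  clear (0,2): R0 −= (1)R2 → (1, 0, 0, 8/15)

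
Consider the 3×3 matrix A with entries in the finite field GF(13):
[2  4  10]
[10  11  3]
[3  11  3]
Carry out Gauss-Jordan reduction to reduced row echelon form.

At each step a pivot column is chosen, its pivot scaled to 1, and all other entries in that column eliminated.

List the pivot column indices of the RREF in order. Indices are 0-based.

pivot columns: 0, 1, 2

step 1: normalize row 0 (÷2) = (1, 2, 5)
  row 1: subtract 10×row0 = (0, 4, 5)
  row 2: subtract 3×row0 = (0, 5, 1)
step 2: normalize row 1 (÷4) = (0, 1, 11)
  row 0: subtract 2×row1 = (1, 0, 9)
  row 2: subtract 5×row1 = (0, 0, 11)
step 3: normalize row 2 (÷11) = (0, 0, 1)
  row 0: subtract 9×row2 = (1, 0, 0)
  row 1: subtract 11×row2 = (0, 1, 0)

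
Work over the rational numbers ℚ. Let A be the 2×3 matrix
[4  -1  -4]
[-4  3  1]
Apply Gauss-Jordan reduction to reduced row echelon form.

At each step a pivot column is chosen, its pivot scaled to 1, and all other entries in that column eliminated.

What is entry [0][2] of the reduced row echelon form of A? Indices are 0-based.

M[0][2] = -11/8

step 1: normalize row 0 (÷4) = (1, -1/4, -1)
  row 1: subtract -4×row0 = (0, 2, -3)
step 2: normalize row 1 (÷2) = (0, 1, -3/2)
  row 0: subtract -1/4×row1 = (1, 0, -11/8)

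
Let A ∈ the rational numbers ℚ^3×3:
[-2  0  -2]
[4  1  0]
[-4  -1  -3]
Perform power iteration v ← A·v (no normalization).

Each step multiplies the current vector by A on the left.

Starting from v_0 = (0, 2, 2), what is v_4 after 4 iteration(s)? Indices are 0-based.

v_0 = (0, 2, 2).
v_1 = A·v_0 = (-4, 2, -8).
v_2 = A·v_1 = (24, -14, 38).
v_3 = A·v_2 = (-124, 82, -196).
v_4 = A·v_3 = (640, -414, 1002).

v_4 = (640, -414, 1002)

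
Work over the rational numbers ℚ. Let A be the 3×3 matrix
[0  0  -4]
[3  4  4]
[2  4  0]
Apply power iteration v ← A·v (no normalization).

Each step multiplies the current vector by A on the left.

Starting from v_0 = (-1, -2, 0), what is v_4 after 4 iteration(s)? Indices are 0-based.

v_4 = (1024, -2064, -1216)

v_0 = (-1, -2, 0).
v_1 = A·v_0 = (0, -11, -10).
v_2 = A·v_1 = (40, -84, -44).
v_3 = A·v_2 = (176, -392, -256).
v_4 = A·v_3 = (1024, -2064, -1216).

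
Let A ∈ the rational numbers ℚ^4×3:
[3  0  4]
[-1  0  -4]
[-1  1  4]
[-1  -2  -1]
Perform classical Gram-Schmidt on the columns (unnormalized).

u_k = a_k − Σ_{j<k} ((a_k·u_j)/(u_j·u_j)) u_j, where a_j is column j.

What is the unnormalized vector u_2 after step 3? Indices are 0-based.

u_2 = (1, -3, 4, 2)

Step 1: u_0 = a_0 = (3, -1, -1, -1).
Step 2: u_1 = a_1 − (1/12)·u_0 = (-1/4, 1/12, 13/12, -23/12).
Step 3: u_2 = a_2 − (13/12)·u_0 − (1)·u_1 = (1, -3, 4, 2).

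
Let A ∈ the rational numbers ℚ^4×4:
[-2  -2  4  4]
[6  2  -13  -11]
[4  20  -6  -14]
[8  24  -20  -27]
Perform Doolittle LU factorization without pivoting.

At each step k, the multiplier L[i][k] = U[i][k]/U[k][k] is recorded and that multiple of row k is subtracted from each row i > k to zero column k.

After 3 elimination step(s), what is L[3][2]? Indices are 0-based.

L[3][2] = 4

k=0: U[0][0]=-2
  eliminate (1,0): mult=-3, new row 1: (0, -4, -1, 1); set L[1][0]=-3
  eliminate (2,0): mult=-2, new row 2: (0, 16, 2, -6); set L[2][0]=-2
  eliminate (3,0): mult=-4, new row 3: (0, 16, -4, -11); set L[3][0]=-4
k=1: U[1][1]=-4
  eliminate (2,1): mult=-4, new row 2: (0, 0, -2, -2); set L[2][1]=-4
  eliminate (3,1): mult=-4, new row 3: (0, 0, -8, -7); set L[3][1]=-4
k=2: U[2][2]=-2
  eliminate (3,2): mult=4, new row 3: (0, 0, 0, 1); set L[3][2]=4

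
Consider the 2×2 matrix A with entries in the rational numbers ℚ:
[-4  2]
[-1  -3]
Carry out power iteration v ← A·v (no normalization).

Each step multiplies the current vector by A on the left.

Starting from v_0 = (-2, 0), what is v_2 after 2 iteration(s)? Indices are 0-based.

v_2 = (-28, -14)

v_0 = (-2, 0).
v_1 = A·v_0 = (8, 2).
v_2 = A·v_1 = (-28, -14).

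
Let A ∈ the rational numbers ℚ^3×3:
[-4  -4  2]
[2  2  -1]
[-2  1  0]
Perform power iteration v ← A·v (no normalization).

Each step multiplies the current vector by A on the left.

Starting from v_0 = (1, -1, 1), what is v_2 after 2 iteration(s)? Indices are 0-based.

v_0 = (1, -1, 1).
v_1 = A·v_0 = (2, -1, -3).
v_2 = A·v_1 = (-10, 5, -5).

v_2 = (-10, 5, -5)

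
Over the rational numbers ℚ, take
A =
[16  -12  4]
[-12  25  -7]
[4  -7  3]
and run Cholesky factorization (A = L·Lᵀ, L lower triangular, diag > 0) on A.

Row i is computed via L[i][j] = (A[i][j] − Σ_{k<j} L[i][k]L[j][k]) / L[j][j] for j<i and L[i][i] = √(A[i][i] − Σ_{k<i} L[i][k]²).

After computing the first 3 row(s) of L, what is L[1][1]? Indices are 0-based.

L[1][1] = 4

Step 1: L[0][0] = √(16) = 4.
  L[1][0] = (-12) / L[0][0] = -3.
Step 2: L[1][1] = √(16) = 4.
  L[2][0] = (4) / L[0][0] = 1.
  L[2][1] = (-4) / L[1][1] = -1.
Step 3: L[2][2] = √(1) = 1.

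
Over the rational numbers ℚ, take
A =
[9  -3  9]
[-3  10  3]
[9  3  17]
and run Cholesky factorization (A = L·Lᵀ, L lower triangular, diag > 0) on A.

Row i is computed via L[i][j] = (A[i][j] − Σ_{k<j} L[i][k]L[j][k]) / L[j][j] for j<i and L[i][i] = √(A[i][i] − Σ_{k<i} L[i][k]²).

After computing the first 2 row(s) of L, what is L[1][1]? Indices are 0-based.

L[1][1] = 3

Step 1: L[0][0] = √(9) = 3.
  L[1][0] = (-3) / L[0][0] = -1.
Step 2: L[1][1] = √(9) = 3.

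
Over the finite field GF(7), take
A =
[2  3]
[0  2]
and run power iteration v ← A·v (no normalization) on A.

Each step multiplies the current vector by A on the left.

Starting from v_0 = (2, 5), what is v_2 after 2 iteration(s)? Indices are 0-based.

v_2 = (5, 6)

v_0 = (2, 5).
v_1 = A·v_0 = (5, 3).
v_2 = A·v_1 = (5, 6).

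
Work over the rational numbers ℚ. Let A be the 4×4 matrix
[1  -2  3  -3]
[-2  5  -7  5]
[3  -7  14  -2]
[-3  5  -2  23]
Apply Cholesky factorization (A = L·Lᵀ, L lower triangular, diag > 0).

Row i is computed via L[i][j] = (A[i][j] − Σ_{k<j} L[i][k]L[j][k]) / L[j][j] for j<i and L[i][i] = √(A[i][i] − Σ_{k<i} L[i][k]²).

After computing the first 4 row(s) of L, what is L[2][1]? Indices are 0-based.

L[2][1] = -1

Step 1: L[0][0] = √(1) = 1.
  L[1][0] = (-2) / L[0][0] = -2.
Step 2: L[1][1] = √(1) = 1.
  L[2][0] = (3) / L[0][0] = 3.
  L[2][1] = (-1) / L[1][1] = -1.
Step 3: L[2][2] = √(4) = 2.
  L[3][0] = (-3) / L[0][0] = -3.
  L[3][1] = (-1) / L[1][1] = -1.
  L[3][2] = (6) / L[2][2] = 3.
Step 4: L[3][3] = √(4) = 2.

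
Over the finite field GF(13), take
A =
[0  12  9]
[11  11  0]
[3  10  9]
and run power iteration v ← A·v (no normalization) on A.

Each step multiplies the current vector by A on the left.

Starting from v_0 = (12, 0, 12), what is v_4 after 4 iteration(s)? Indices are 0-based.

v_4 = (2, 11, 7)

v_0 = (12, 0, 12).
v_1 = A·v_0 = (4, 2, 1).
v_2 = A·v_1 = (7, 1, 2).
v_3 = A·v_2 = (4, 10, 10).
v_4 = A·v_3 = (2, 11, 7).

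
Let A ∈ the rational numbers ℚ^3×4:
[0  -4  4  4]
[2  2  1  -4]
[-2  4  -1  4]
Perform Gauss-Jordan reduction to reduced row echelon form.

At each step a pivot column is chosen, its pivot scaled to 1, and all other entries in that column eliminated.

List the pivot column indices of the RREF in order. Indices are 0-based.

[1] R0 <-> R1
[1] R0 /= 2  ⇒  (1, 1, 1/2, -2)
     R2 -= -2·R0  ⇒  (0, 6, 0, 0)
[2] R1 /= -4  ⇒  (0, 1, -1, -1)
     R0 -= 1·R1  ⇒  (1, 0, 3/2, -1)
     R2 -= 6·R1  ⇒  (0, 0, 6, 6)
[3] R2 /= 6  ⇒  (0, 0, 1, 1)
     R0 -= 3/2·R2  ⇒  (1, 0, 0, -5/2)
     R1 -= -1·R2  ⇒  (0, 1, 0, 0)

pivot columns: 0, 1, 2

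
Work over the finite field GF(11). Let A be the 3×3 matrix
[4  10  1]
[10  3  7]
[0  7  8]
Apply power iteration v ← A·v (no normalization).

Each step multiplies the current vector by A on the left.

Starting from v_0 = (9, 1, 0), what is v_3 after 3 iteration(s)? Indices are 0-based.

v_0 = (9, 1, 0).
v_1 = A·v_0 = (2, 5, 7).
v_2 = A·v_1 = (10, 7, 3).
v_3 = A·v_2 = (3, 10, 7).

v_3 = (3, 10, 7)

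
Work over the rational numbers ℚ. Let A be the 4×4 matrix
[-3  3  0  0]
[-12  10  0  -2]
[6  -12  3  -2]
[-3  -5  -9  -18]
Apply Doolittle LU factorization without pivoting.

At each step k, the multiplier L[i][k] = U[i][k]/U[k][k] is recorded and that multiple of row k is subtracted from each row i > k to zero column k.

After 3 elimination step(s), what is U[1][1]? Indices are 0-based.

U[1][1] = -2

[col 0] pivot -3
  R1 -= 4*R0 → (0, -2, 0, -2)  (L[1][0] := 4)
  R2 -= -2*R0 → (0, -6, 3, -2)  (L[2][0] := -2)
  R3 -= 1*R0 → (0, -8, -9, -18)  (L[3][0] := 1)
[col 1] pivot -2
  R2 -= 3*R1 → (0, 0, 3, 4)  (L[2][1] := 3)
  R3 -= 4*R1 → (0, 0, -9, -10)  (L[3][1] := 4)
[col 2] pivot 3
  R3 -= -3*R2 → (0, 0, 0, 2)  (L[3][2] := -3)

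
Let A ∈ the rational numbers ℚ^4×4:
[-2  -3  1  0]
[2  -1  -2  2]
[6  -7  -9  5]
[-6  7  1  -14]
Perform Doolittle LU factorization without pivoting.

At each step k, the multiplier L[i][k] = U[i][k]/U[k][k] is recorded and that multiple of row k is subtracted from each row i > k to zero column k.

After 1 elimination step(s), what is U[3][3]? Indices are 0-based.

[col 0] pivot -2
  R1 -= -1*R0 → (0, -4, -1, 2)  (L[1][0] := -1)
  R2 -= -3*R0 → (0, -16, -6, 5)  (L[2][0] := -3)
  R3 -= 3*R0 → (0, 16, -2, -14)  (L[3][0] := 3)

U[3][3] = -14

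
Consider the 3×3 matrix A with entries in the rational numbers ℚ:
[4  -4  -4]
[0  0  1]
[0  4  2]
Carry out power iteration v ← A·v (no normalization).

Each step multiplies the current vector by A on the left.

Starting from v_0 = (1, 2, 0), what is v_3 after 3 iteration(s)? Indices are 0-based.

v_3 = (-288, 16, 64)

v_0 = (1, 2, 0).
v_1 = A·v_0 = (-4, 0, 8).
v_2 = A·v_1 = (-48, 8, 16).
v_3 = A·v_2 = (-288, 16, 64).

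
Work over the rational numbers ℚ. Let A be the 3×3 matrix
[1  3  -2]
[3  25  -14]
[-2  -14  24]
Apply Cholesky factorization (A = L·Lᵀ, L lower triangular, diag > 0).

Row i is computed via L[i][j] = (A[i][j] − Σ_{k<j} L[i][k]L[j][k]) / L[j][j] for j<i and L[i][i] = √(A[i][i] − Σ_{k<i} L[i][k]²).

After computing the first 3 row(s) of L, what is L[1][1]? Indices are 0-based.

L[1][1] = 4

Step 1: L[0][0] = √(1) = 1.
  L[1][0] = (3) / L[0][0] = 3.
Step 2: L[1][1] = √(16) = 4.
  L[2][0] = (-2) / L[0][0] = -2.
  L[2][1] = (-8) / L[1][1] = -2.
Step 3: L[2][2] = √(16) = 4.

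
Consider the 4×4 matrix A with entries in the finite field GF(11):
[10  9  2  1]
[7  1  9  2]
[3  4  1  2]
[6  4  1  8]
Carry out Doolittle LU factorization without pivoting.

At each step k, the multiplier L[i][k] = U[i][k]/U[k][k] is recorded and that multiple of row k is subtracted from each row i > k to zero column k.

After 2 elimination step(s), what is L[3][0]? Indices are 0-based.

L[3][0] = 5

[col 0] pivot 10
  R1 -= 4*R0 → (0, 9, 1, 9)  (L[1][0] := 4)
  R2 -= 8*R0 → (0, 9, 7, 5)  (L[2][0] := 8)
  R3 -= 5*R0 → (0, 3, 2, 3)  (L[3][0] := 5)
[col 1] pivot 9
  R2 -= 1*R1 → (0, 0, 6, 7)  (L[2][1] := 1)
  R3 -= 4*R1 → (0, 0, 9, 0)  (L[3][1] := 4)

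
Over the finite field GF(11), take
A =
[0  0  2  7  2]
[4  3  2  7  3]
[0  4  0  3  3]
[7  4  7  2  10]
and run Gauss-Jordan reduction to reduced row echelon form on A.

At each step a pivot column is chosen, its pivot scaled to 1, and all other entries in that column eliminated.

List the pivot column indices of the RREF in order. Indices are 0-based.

step 1: exchange rows 0,1
step 1: normalize row 0 (÷4) = (1, 9, 6, 10, 9)
  row 3: subtract 7×row0 = (0, 7, 9, 9, 2)
step 2: exchange rows 1,2
step 2: normalize row 1 (÷4) = (0, 1, 0, 9, 9)
  row 0: subtract 9×row1 = (1, 0, 6, 6, 5)
  row 3: subtract 7×row1 = (0, 0, 9, 1, 5)
step 3: normalize row 2 (÷2) = (0, 0, 1, 9, 1)
  row 0: subtract 6×row2 = (1, 0, 0, 7, 10)
  row 3: subtract 9×row2 = (0, 0, 0, 8, 7)
step 4: normalize row 3 (÷8) = (0, 0, 0, 1, 5)
  row 0: subtract 7×row3 = (1, 0, 0, 0, 8)
  row 1: subtract 9×row3 = (0, 1, 0, 0, 8)
  row 2: subtract 9×row3 = (0, 0, 1, 0, 0)

pivot columns: 0, 1, 2, 3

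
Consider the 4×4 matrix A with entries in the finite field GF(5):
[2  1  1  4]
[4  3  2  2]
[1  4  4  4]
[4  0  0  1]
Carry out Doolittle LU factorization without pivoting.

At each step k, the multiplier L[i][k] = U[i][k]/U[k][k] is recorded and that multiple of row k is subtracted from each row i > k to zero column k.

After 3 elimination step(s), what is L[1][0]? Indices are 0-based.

L[1][0] = 2

[col 0] pivot 2
  R1 -= 2*R0 → (0, 1, 0, 4)  (L[1][0] := 2)
  R2 -= 3*R0 → (0, 1, 1, 2)  (L[2][0] := 3)
  R3 -= 2*R0 → (0, 3, 3, 3)  (L[3][0] := 2)
[col 1] pivot 1
  R2 -= 1*R1 → (0, 0, 1, 3)  (L[2][1] := 1)
  R3 -= 3*R1 → (0, 0, 3, 1)  (L[3][1] := 3)
[col 2] pivot 1
  R3 -= 3*R2 → (0, 0, 0, 2)  (L[3][2] := 3)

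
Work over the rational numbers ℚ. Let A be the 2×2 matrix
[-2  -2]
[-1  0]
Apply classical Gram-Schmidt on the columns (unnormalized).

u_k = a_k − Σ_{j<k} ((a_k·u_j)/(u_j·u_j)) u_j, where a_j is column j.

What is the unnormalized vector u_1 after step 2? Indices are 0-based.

u_1 = (-2/5, 4/5)

Step 1: u_0 = a_0 = (-2, -1).
Step 2: u_1 = a_1 − (4/5)·u_0 = (-2/5, 4/5).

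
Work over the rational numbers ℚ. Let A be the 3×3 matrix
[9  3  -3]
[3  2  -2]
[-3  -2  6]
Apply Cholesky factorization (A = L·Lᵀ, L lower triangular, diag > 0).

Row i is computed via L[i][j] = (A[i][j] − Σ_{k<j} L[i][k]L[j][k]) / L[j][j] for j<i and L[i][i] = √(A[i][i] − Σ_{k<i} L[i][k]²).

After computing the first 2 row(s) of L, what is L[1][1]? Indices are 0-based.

Step 1: L[0][0] = √(9) = 3.
  L[1][0] = (3) / L[0][0] = 1.
Step 2: L[1][1] = √(1) = 1.

L[1][1] = 1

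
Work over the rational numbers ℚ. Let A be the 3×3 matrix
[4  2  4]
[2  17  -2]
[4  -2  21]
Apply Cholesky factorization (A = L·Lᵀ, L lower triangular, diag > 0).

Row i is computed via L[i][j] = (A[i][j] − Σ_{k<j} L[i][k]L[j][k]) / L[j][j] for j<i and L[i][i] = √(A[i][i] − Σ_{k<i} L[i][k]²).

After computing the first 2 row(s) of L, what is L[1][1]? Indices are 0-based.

Step 1: L[0][0] = √(4) = 2.
  L[1][0] = (2) / L[0][0] = 1.
Step 2: L[1][1] = √(16) = 4.

L[1][1] = 4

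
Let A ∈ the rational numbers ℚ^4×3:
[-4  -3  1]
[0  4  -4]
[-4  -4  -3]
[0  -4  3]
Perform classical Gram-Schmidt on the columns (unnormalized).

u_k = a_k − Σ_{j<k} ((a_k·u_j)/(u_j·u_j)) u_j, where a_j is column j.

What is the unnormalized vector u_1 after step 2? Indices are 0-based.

Step 1: u_0 = a_0 = (-4, 0, -4, 0).
Step 2: u_1 = a_1 − (7/8)·u_0 = (1/2, 4, -1/2, -4).

u_1 = (1/2, 4, -1/2, -4)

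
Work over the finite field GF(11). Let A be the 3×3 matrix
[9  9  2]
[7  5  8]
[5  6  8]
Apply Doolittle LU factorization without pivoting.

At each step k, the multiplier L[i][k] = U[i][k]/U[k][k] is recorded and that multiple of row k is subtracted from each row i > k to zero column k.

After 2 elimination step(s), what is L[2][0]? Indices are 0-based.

L[2][0] = 3

k=0: U[0][0]=9
  eliminate (1,0): mult=2, new row 1: (0, 9, 4); set L[1][0]=2
  eliminate (2,0): mult=3, new row 2: (0, 1, 2); set L[2][0]=3
k=1: U[1][1]=9
  eliminate (2,1): mult=5, new row 2: (0, 0, 4); set L[2][1]=5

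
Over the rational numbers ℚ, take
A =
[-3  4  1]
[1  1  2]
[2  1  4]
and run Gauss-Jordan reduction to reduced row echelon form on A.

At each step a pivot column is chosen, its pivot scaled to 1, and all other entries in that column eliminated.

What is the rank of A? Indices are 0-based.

step 1: normalize row 0 (÷-3) = (1, -4/3, -1/3)
  row 1: subtract 1×row0 = (0, 7/3, 7/3)
  row 2: subtract 2×row0 = (0, 11/3, 14/3)
step 2: normalize row 1 (÷7/3) = (0, 1, 1)
  row 0: subtract -4/3×row1 = (1, 0, 1)
  row 2: subtract 11/3×row1 = (0, 0, 1)
step 3: normalize row 2 (÷1) = (0, 0, 1)
  row 0: subtract 1×row2 = (1, 0, 0)
  row 1: subtract 1×row2 = (0, 1, 0)

rank = 3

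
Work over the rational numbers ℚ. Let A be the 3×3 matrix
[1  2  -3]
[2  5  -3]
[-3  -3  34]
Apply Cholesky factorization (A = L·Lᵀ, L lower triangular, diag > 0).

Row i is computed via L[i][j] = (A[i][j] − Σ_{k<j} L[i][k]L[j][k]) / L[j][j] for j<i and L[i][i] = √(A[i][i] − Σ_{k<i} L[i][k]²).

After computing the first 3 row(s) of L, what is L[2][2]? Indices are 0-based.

Step 1: L[0][0] = √(1) = 1.
  L[1][0] = (2) / L[0][0] = 2.
Step 2: L[1][1] = √(1) = 1.
  L[2][0] = (-3) / L[0][0] = -3.
  L[2][1] = (3) / L[1][1] = 3.
Step 3: L[2][2] = √(16) = 4.

L[2][2] = 4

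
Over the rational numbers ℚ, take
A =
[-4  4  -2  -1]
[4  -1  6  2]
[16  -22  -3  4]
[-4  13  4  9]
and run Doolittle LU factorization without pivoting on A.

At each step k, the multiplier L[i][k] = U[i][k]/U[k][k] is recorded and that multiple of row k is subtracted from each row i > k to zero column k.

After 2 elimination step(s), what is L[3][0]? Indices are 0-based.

k=0: U[0][0]=-4
  eliminate (1,0): mult=-1, new row 1: (0, 3, 4, 1); set L[1][0]=-1
  eliminate (2,0): mult=-4, new row 2: (0, -6, -11, 0); set L[2][0]=-4
  eliminate (3,0): mult=1, new row 3: (0, 9, 6, 10); set L[3][0]=1
k=1: U[1][1]=3
  eliminate (2,1): mult=-2, new row 2: (0, 0, -3, 2); set L[2][1]=-2
  eliminate (3,1): mult=3, new row 3: (0, 0, -6, 7); set L[3][1]=3

L[3][0] = 1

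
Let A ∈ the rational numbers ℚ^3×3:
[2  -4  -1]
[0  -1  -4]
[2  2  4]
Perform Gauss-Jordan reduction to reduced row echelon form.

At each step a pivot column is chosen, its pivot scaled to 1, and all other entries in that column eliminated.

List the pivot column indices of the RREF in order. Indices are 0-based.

step 1: normalize row 0 (÷2) = (1, -2, -1/2)
  row 2: subtract 2×row0 = (0, 6, 5)
step 2: normalize row 1 (÷-1) = (0, 1, 4)
  row 0: subtract -2×row1 = (1, 0, 15/2)
  row 2: subtract 6×row1 = (0, 0, -19)
step 3: normalize row 2 (÷-19) = (0, 0, 1)
  row 0: subtract 15/2×row2 = (1, 0, 0)
  row 1: subtract 4×row2 = (0, 1, 0)

pivot columns: 0, 1, 2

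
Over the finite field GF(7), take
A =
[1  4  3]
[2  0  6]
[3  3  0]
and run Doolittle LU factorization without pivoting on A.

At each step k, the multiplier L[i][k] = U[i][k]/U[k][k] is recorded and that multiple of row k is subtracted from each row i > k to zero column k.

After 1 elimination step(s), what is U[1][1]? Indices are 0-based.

[col 0] pivot 1
  R1 -= 2*R0 → (0, 6, 0)  (L[1][0] := 2)
  R2 -= 3*R0 → (0, 5, 5)  (L[2][0] := 3)

U[1][1] = 6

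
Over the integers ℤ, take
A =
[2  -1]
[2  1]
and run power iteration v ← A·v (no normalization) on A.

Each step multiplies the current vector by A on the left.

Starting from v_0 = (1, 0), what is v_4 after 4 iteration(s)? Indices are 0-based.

v_4 = (-14, 6)

v_0 = (1, 0).
v_1 = A·v_0 = (2, 2).
v_2 = A·v_1 = (2, 6).
v_3 = A·v_2 = (-2, 10).
v_4 = A·v_3 = (-14, 6).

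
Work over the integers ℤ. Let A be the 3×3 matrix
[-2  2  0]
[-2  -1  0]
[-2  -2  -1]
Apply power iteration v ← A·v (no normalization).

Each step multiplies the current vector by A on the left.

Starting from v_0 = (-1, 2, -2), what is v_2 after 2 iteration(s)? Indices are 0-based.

v_2 = (-12, -12, -12)

v_0 = (-1, 2, -2).
v_1 = A·v_0 = (6, 0, 0).
v_2 = A·v_1 = (-12, -12, -12).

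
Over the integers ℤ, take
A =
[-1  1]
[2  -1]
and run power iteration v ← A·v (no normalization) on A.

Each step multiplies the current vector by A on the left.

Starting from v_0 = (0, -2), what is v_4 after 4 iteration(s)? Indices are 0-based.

v_0 = (0, -2).
v_1 = A·v_0 = (-2, 2).
v_2 = A·v_1 = (4, -6).
v_3 = A·v_2 = (-10, 14).
v_4 = A·v_3 = (24, -34).

v_4 = (24, -34)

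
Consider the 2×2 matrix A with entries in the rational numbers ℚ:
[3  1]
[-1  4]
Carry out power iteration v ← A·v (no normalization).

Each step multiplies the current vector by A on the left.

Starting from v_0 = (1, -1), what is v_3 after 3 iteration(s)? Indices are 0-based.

v_0 = (1, -1).
v_1 = A·v_0 = (2, -5).
v_2 = A·v_1 = (1, -22).
v_3 = A·v_2 = (-19, -89).

v_3 = (-19, -89)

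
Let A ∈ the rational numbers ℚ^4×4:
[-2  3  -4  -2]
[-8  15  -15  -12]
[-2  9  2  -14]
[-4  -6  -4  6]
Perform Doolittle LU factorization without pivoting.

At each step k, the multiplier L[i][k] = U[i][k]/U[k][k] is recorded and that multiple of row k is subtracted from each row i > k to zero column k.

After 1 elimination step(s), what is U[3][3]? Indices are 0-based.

Step 1: pivot at (0,0) is -2.
  row1 ← row1 − (4)·row0  ⇒  L[1][0]=4, U row1=(0, 3, 1, -4)
  row2 ← row2 − (1)·row0  ⇒  L[2][0]=1, U row2=(0, 6, 6, -12)
  row3 ← row3 − (2)·row0  ⇒  L[3][0]=2, U row3=(0, -12, 4, 10)

U[3][3] = 10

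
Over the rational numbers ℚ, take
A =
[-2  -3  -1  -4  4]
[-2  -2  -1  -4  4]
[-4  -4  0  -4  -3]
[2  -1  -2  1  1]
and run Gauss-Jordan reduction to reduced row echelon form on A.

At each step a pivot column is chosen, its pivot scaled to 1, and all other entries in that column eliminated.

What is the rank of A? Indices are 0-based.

rank = 4

pivot(0,0)=-2: scale R0 → (1, 3/2, 1/2, 2, -2)
  clear (1,0): R1 −= (-2)R0 → (0, 1, 0, 0, 0)
  clear (2,0): R2 −= (-4)R0 → (0, 2, 2, 4, -11)
  clear (3,0): R3 −= (2)R0 → (0, -4, -3, -3, 5)
pivot(1,1)=1: scale R1 → (0, 1, 0, 0, 0)
  clear (0,1): R0 −= (3/2)R1 → (1, 0, 1/2, 2, -2)
  clear (2,1): R2 −= (2)R1 → (0, 0, 2, 4, -11)
  clear (3,1): R3 −= (-4)R1 → (0, 0, -3, -3, 5)
pivot(2,2)=2: scale R2 → (0, 0, 1, 2, -11/2)
  clear (0,2): R0 −= (1/2)R2 → (1, 0, 0, 1, 3/4)
  clear (3,2): R3 −= (-3)R2 → (0, 0, 0, 3, -23/2)
pivot(3,3)=3: scale R3 → (0, 0, 0, 1, -23/6)
  clear (0,3): R0 −= (1)R3 → (1, 0, 0, 0, 55/12)
  clear (2,3): R2 −= (2)R3 → (0, 0, 1, 0, 13/6)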